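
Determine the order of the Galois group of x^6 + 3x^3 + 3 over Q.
The degree of the splitting field over Q equals the order of the Galois group, so first determine the group. The polynomial f is an irreducible sextic over Q, so G = Gal(f/Q) is one of the 16 transitive subgroups 6T1, ..., 6T16 of S_6. The discriminant of f is -177147, which is not a perfect square, so G is not contained in A_6. The transitive groups of degree 6 not contained in A_6 are: C_6 (6T1, order 6), S_3 (6T2, order 6), D_6 (6T3, order 12), C_3 x S_3 (6T5, order 18), A_4 x C_2 (6T6, order 24), S_4 (6T8, order 24), S_3 x S_3 (6T9, order 36), S_4 x C_2 (6T11, order 48), (S_3 x S_3) : C_2 (6T13, order 72), PGL(2,5) (6T14, order 120), S_6 (6T16, order 720). By Dedekind's theorem, for a prime p not dividing disc(f) the degrees of the irreducible factors of f mod p form the cycle type of an element of G. Factoring f modulo the 33 such primes p <= 139 (skipping 3, which divides the discriminant), each new pattern first appears at: mod 2: f = (x^6 + x^3 + 1), pattern 6; mod 7: f = (x + 3)(x + 5)(x + 6)(x^3 + 4), pattern 3+1+1+1; mod 17: f = (x^2 + 5x + 7)(x^2 + 13x + 7)(x^2 + 16x + 7), pattern 2+2+2; mod 19: f = (x^3 + 9)(x^3 + 13), pattern 3+3; mod 73: f = (x + 42)(x + 43)(x + 44)(x + 51)(x + 52)(x + 60), pattern 1+1+1+1+1+1. No other pattern occurs in this range, so the set of observed cycle types is {6, 3+1+1+1, 2+2+2, 3+3, 1+1+1+1+1+1}. The candidates containing elements of all these cycle types are C_3 x S_3 (6T5) of order 18, S_3 x S_3 (6T9) of order 36, (S_3 x S_3) : C_2 (6T13) of order 72, S_6 (6T16) of order 720; the others are excluded. The observed types are precisely the cycle types that occur in C_3 x S_3 (6T5). Each of the other remaining candidates has further cycle types, and by the Chebotarev density theorem the matching factorization patterns would occur for a proportion of primes equal to their share of the group: S_3 x S_3 (6T9) additionally contains elements of type 2+2+1+1 (9 of its 36 elements, about 25% of primes); (S_3 x S_3) : C_2 (6T13) additionally contains elements of type 4+2, 3+2+1, 2+2+1+1, 2+1+1+1+1 (45 of its 72 elements, about 62% of primes); S_6 (6T16) additionally contains elements of type 5+1, 4+2, 4+1+1, 3+2+1, 2+2+1+1, 2+1+1+1+1 (504 of its 720 elements, about 70% of primes). None of the 33 primes tested shows any such pattern (for each of these groups the chance of that is below 10^-4), which rules them out. Hence G = C_3 x S_3 (6T5), of order 18. The Galois group C_3 x S_3 (6T5) has order 18, so the splitting field has degree 18 over Q.

18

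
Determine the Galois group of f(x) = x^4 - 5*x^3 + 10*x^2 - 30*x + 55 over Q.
C_4

The polynomial is an irreducible quartic over Q and its discriminant is 465125, which is not a perfect square, so the Galois group is not contained in A_4. The resolvent cubic y^3 - 10*y^2 - 70*y - 75 has exactly one rational root, so the Galois group is C_4 or D_4. The quartic becomes reducible over Q(sqrt(disc)), so the group is C_4.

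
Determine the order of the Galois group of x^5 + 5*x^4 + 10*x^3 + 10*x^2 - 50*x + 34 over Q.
60

The degree of the splitting field over Q equals the order of the Galois group, so first determine the group. The polynomial f is an irreducible quintic over Q, so G = Gal(f/Q) is a transitive subgroup of S_5: one of C_5 (5T1, order 5), D_5 (5T2, order 10), F_20 (5T3, order 20), A_5 (5T4, order 60) or S_5 (5T5, order 120). The discriminant of f is 58564000000 = 242000^2, a perfect square, so G is contained in A_5. The transitive groups of degree 5 contained in A_5 are: C_5 (5T1, order 5), D_5 (5T2, order 10), A_5 (5T4, order 60). By Dedekind's theorem, for a prime p not dividing disc(f) the degrees of the irreducible factors of f mod p form the cycle type of an element of G. Factoring f modulo the 3 such primes p <= 13 (skipping 2, 5, 11, which divide the discriminant), each new pattern first appears at: mod 3: f = (x^5 + 2x^4 + x^3 + x^2 + x + 1), pattern 5; mod 13: f = (x + 7)(x + 9)(x^3 + 2x^2 + 6x + 9), pattern 3+1+1. No other pattern occurs in this range, so the set of observed cycle types is {5, 3+1+1}. Among the candidates above, the only group containing elements of all these cycle types is A_5 (5T4) — each of C_5 (5T1), D_5 (5T2) lacks at least one of them. Hence G = A_5 (5T4), of order 60. The Galois group A_5 (5T4) has order 60, so the splitting field has degree 60 over Q.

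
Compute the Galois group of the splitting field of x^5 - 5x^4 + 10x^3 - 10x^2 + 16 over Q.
D_5 (order 10)

The polynomial f is an irreducible quintic over Q, so G = Gal(f/Q) is a transitive subgroup of S_5: one of C_5 (5T1, order 5), D_5 (5T2, order 10), F_20 (5T3, order 20), A_5 (5T4, order 60) or S_5 (5T5, order 120). The discriminant of f is 64000000 = 8000^2, a perfect square, so G is contained in A_5. The transitive groups of degree 5 contained in A_5 are: C_5 (5T1, order 5), D_5 (5T2, order 10), A_5 (5T4, order 60). By Dedekind's theorem, for a prime p not dividing disc(f) the degrees of the irreducible factors of f mod p form the cycle type of an element of G. Factoring f modulo the 23 such primes p <= 97 (skipping 2, 5, which divide the discriminant), each new pattern first appears at: mod 3: f = (x + 2)(x^2 + 1)(x^2 + 2x + 2), pattern 2+2+1; mod 7: f = (x^5 + 2x^4 + 3x^3 + 4x^2 + 2), pattern 5. No other pattern occurs in this range, so the set of observed cycle types is {2+2+1, 5}. The candidates containing elements of all these cycle types are D_5 (5T2) of order 10, A_5 (5T4) of order 60; the others are excluded. The observed types are precisely the cycle types that occur in D_5 (5T2) (apart from the identity). Each of the other remaining candidates has further cycle types, and by the Chebotarev density theorem the matching factorization patterns would occur for a proportion of primes equal to their share of the group: A_5 (5T4) additionally contains elements of type 3+1+1 (20 of its 60 elements, about 33% of primes). None of the 23 primes tested shows any such pattern (for each of these groups the chance of that is below 10^-4), which rules them out. Hence G = D_5 (5T2), of order 10.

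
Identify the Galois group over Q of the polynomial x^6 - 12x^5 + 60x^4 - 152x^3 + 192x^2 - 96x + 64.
The polynomial f is an irreducible sextic over Q, so G = Gal(f/Q) is one of the 16 transitive subgroups 6T1, ..., 6T16 of S_6. The discriminant of f is -21134460321792, which is not a perfect square, so G is not contained in A_6. The transitive groups of degree 6 not contained in A_6 are: C_6 (6T1, order 6), S_3 (6T2, order 6), D_6 (6T3, order 12), C_3 x S_3 (6T5, order 18), A_4 x C_2 (6T6, order 24), S_4 (6T8, order 24), S_3 x S_3 (6T9, order 36), S_4 x C_2 (6T11, order 48), (S_3 x S_3) : C_2 (6T13, order 72), PGL(2,5) (6T14, order 120), S_6 (6T16, order 720). By Dedekind's theorem, for a prime p not dividing disc(f) the degrees of the irreducible factors of f mod p form the cycle type of an element of G. Factoring f modulo the 37 such primes p <= 167 (skipping 2, 3, which divide the discriminant), each new pattern first appears at: mod 5: f = (x^6 + 3x^5 + 3x^3 + 2x^2 + 4x + 4), pattern 6; mod 7: f = (x^3 + x^2 + 5x + 2)(x^3 + x^2 + 5x + 4), pattern 3+3; mod 17: f = (x^2 + 2x + 13)(x^2 + 4x + 9)(x^2 + 16x + 2), pattern 2+2+2; mod 19: f = (x + 2)(x + 4)(x + 5)(x + 7)(x + 9)(x + 18), pattern 1+1+1+1+1+1. No other pattern occurs in this range, so the set of observed cycle types is {6, 3+3, 2+2+2, 1+1+1+1+1+1}. The candidates containing elements of all these cycle types are C_6 (6T1) of order 6, D_6 (6T3) of order 12, C_3 x S_3 (6T5) of order 18, A_4 x C_2 (6T6) of order 24, S_3 x S_3 (6T9) of order 36, S_4 x C_2 (6T11) of order 48, (S_3 x S_3) : C_2 (6T13) of order 72, PGL(2,5) (6T14) of order 120, S_6 (6T16) of order 720; the others are excluded. The observed types are precisely the cycle types that occur in C_6 (6T1). Each of the other remaining candidates has further cycle types, and by the Chebotarev density theorem the matching factorization patterns would occur for a proportion of primes equal to their share of the group: D_6 (6T3) additionally contains elements of type 2+2+1+1 (3 of its 12 elements, about 25% of primes); C_3 x S_3 (6T5) additionally contains elements of type 3+1+1+1 (4 of its 18 elements, about 22% of primes); A_4 x C_2 (6T6) additionally contains elements of type 2+2+1+1, 2+1+1+1+1 (6 of its 24 elements, about 25% of primes); S_3 x S_3 (6T9) additionally contains elements of type 3+1+1+1, 2+2+1+1 (13 of its 36 elements, about 36% of primes); S_4 x C_2 (6T11) additionally contains elements of type 4+2, 4+1+1, 2+2+1+1, 2+1+1+1+1 (24 of its 48 elements, about 50% of primes); (S_3 x S_3) : C_2 (6T13) additionally contains elements of type 4+2, 3+2+1, 3+1+1+1, 2+2+1+1, 2+1+1+1+1 (49 of its 72 elements, about 68% of primes); PGL(2,5) (6T14) additionally contains elements of type 5+1, 4+1+1, 2+2+1+1 (69 of its 120 elements, about 58% of primes); S_6 (6T16) additionally contains elements of type 5+1, 4+2, 4+1+1, 3+2+1, 3+1+1+1, 2+2+1+1, 2+1+1+1+1 (544 of its 720 elements, about 76% of primes). None of the 37 primes tested shows any such pattern (for each of these groups the chance of that is below 10^-4), which rules them out. Hence G = C_6 (6T1), of order 6.

6T1: C_6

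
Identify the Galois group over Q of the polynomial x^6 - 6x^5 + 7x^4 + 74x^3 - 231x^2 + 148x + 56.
6T11: S_4 x C_2

The polynomial f is an irreducible sextic over Q, so G = Gal(f/Q) is one of the 16 transitive subgroups 6T1, ..., 6T16 of S_6. The discriminant of f is -905333959757824, which is not a perfect square, so G is not contained in A_6. The transitive groups of degree 6 not contained in A_6 are: C_6 (6T1, order 6), S_3 (6T2, order 6), D_6 (6T3, order 12), C_3 x S_3 (6T5, order 18), A_4 x C_2 (6T6, order 24), S_4 (6T8, order 24), S_3 x S_3 (6T9, order 36), S_4 x C_2 (6T11, order 48), (S_3 x S_3) : C_2 (6T13, order 72), PGL(2,5) (6T14, order 120), S_6 (6T16, order 720). By Dedekind's theorem, for a prime p not dividing disc(f) the degrees of the irreducible factors of f mod p form the cycle type of an element of G. Factoring f modulo the 67 such primes p <= 347 (skipping 2, 229, which divide the discriminant), each new pattern first appears at: mod 3: f = (x^6 + x^4 + 2x^3 + x + 2), pattern 6; mod 5: f = (x^3 + x^2 + 2)(x^3 + 3x^2 + 4x + 3), pattern 3+3; mod 7: f = (x)(x + 6)(x^4 + 2x^3 + 2x^2 + 6x + 6), pattern 4+1+1; mod 13: f = (x^2 + x + 4)(x^4 + 6x^3 + 10x^2 + x + 1), pattern 4+2; mod 23: f = (x^2 + 8)(x^2 + 20x + 3)(x^2 + 20x + 10), pattern 2+2+2; mod 29: f = (x + 3)(x + 21)(x^2 + 12x + 21)(x^2 + 16x + 16), pattern 2+2+1+1; mod 193: f = (x + 23)(x + 47)(x + 93)(x + 110)(x + 145)(x + 155), pattern 1+1+1+1+1+1; mod 347: f = (x + 2)(x + 14)(x + 200)(x + 290)(x^2 + 182x + 279), pattern 2+1+1+1+1. No other pattern occurs in this range, so the set of observed cycle types is {6, 3+3, 4+1+1, 4+2, 2+2+2, 2+2+1+1, 1+1+1+1+1+1, 2+1+1+1+1}. The candidates containing elements of all these cycle types are S_4 x C_2 (6T11) of order 48, S_6 (6T16) of order 720; the others are excluded. The observed types are precisely the cycle types that occur in S_4 x C_2 (6T11). Each of the other remaining candidates has further cycle types, and by the Chebotarev density theorem the matching factorization patterns would occur for a proportion of primes equal to their share of the group: S_6 (6T16) additionally contains elements of type 5+1, 3+2+1, 3+1+1+1 (304 of its 720 elements, about 42% of primes). None of the 67 primes tested shows any such pattern (for each of these groups the chance of that is below 10^-4), which rules them out. Hence G = S_4 x C_2 (6T11), of order 48.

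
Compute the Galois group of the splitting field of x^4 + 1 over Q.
V_4 (also written V4)

The polynomial is an irreducible quartic over Q and its discriminant is 256 = 16^2, a perfect square, so the Galois group is contained in A_4. The resolvent cubic y^3 - 4*y splits completely over Q, which gives the Klein four-group V_4.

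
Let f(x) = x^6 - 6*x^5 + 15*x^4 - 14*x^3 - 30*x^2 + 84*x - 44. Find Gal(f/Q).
D_6 (order 12)

The polynomial f is an irreducible sextic over Q, so G = Gal(f/Q) is one of the 16 transitive subgroups 6T1, ..., 6T16 of S_6. The discriminant of f is 304930925568, which is not a perfect square, so G is not contained in A_6. The transitive groups of degree 6 not contained in A_6 are: C_6 (6T1, order 6), S_3 (6T2, order 6), D_6 (6T3, order 12), C_3 x S_3 (6T5, order 18), A_4 x C_2 (6T6, order 24), S_4 (6T8, order 24), S_3 x S_3 (6T9, order 36), S_4 x C_2 (6T11, order 48), (S_3 x S_3) : C_2 (6T13, order 72), PGL(2,5) (6T14, order 120), S_6 (6T16, order 720). By Dedekind's theorem, for a prime p not dividing disc(f) the degrees of the irreducible factors of f mod p form the cycle type of an element of G. Factoring f modulo the 79 such primes p <= 421 (skipping 2, 3, 41, which divide the discriminant), each new pattern first appears at: mod 5: f = (x^2 + 2x + 4)(x^2 + 3x + 4)(x^2 + 4x + 1), pattern 2+2+2; mod 7: f = (x^6 + x^5 + x^4 + 5x^2 + 5), pattern 6; mod 11: f = (x)(x + 5)(x^2 + 3x + 3)(x^2 + 8x + 10), pattern 2+2+1+1; mod 13: f = (x^3 + 10x^2 + 2x + 12)(x^3 + 10x^2 + 4x + 5), pattern 3+3; mod 61: f = (x + 1)(x + 5)(x + 18)(x + 23)(x + 30)(x + 39), pattern 1+1+1+1+1+1. No other pattern occurs in this range, so the set of observed cycle types is {2+2+2, 6, 2+2+1+1, 3+3, 1+1+1+1+1+1}. The candidates containing elements of all these cycle types are D_6 (6T3) of order 12, A_4 x C_2 (6T6) of order 24, S_3 x S_3 (6T9) of order 36, S_4 x C_2 (6T11) of order 48, (S_3 x S_3) : C_2 (6T13) of order 72, PGL(2,5) (6T14) of order 120, S_6 (6T16) of order 720; the others are excluded. The observed types are precisely the cycle types that occur in D_6 (6T3). Each of the other remaining candidates has further cycle types, and by the Chebotarev density theorem the matching factorization patterns would occur for a proportion of primes equal to their share of the group: A_4 x C_2 (6T6) additionally contains elements of type 2+1+1+1+1 (3 of its 24 elements, about 12% of primes); S_3 x S_3 (6T9) additionally contains elements of type 3+1+1+1 (4 of its 36 elements, about 11% of primes); S_4 x C_2 (6T11) additionally contains elements of type 4+2, 4+1+1, 2+1+1+1+1 (15 of its 48 elements, about 31% of primes); (S_3 x S_3) : C_2 (6T13) additionally contains elements of type 4+2, 3+2+1, 3+1+1+1, 2+1+1+1+1 (40 of its 72 elements, about 56% of primes); PGL(2,5) (6T14) additionally contains elements of type 5+1, 4+1+1 (54 of its 120 elements, about 45% of primes); S_6 (6T16) additionally contains elements of type 5+1, 4+2, 4+1+1, 3+2+1, 3+1+1+1, 2+1+1+1+1 (499 of its 720 elements, about 69% of primes). None of the 79 primes tested shows any such pattern (for each of these groups the chance of that is below 10^-4), which rules them out. Hence G = D_6 (6T3), of order 12.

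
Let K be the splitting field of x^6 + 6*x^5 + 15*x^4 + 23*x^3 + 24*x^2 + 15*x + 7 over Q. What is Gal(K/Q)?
C_3 x S_3, the group 6T5 of order 18

The polynomial f is an irreducible sextic over Q, so G = Gal(f/Q) is one of the 16 transitive subgroups 6T1, ..., 6T16 of S_6. The discriminant of f is -177147, which is not a perfect square, so G is not contained in A_6. The transitive groups of degree 6 not contained in A_6 are: C_6 (6T1, order 6), S_3 (6T2, order 6), D_6 (6T3, order 12), C_3 x S_3 (6T5, order 18), A_4 x C_2 (6T6, order 24), S_4 (6T8, order 24), S_3 x S_3 (6T9, order 36), S_4 x C_2 (6T11, order 48), (S_3 x S_3) : C_2 (6T13, order 72), PGL(2,5) (6T14, order 120), S_6 (6T16, order 720). By Dedekind's theorem, for a prime p not dividing disc(f) the degrees of the irreducible factors of f mod p form the cycle type of an element of G. Factoring f modulo the 33 such primes p <= 139 (skipping 3, which divides the discriminant), each new pattern first appears at: mod 2: f = (x^6 + x^4 + x^3 + x + 1), pattern 6; mod 7: f = (x)(x + 4)(x + 6)(x^3 + 3x^2 + 3x + 5), pattern 3+1+1+1; mod 17: f = (x^2 + x + 7)(x^2 + 7x + 13)(x^2 + 15x + 4), pattern 2+2+2; mod 19: f = (x^3 + 3x^2 + 3x + 10)(x^3 + 3x^2 + 3x + 14), pattern 3+3; mod 73: f = (x + 43)(x + 44)(x + 45)(x + 52)(x + 53)(x + 61), pattern 1+1+1+1+1+1. No other pattern occurs in this range, so the set of observed cycle types is {6, 3+1+1+1, 2+2+2, 3+3, 1+1+1+1+1+1}. The candidates containing elements of all these cycle types are C_3 x S_3 (6T5) of order 18, S_3 x S_3 (6T9) of order 36, (S_3 x S_3) : C_2 (6T13) of order 72, S_6 (6T16) of order 720; the others are excluded. The observed types are precisely the cycle types that occur in C_3 x S_3 (6T5). Each of the other remaining candidates has further cycle types, and by the Chebotarev density theorem the matching factorization patterns would occur for a proportion of primes equal to their share of the group: S_3 x S_3 (6T9) additionally contains elements of type 2+2+1+1 (9 of its 36 elements, about 25% of primes); (S_3 x S_3) : C_2 (6T13) additionally contains elements of type 4+2, 3+2+1, 2+2+1+1, 2+1+1+1+1 (45 of its 72 elements, about 62% of primes); S_6 (6T16) additionally contains elements of type 5+1, 4+2, 4+1+1, 3+2+1, 2+2+1+1, 2+1+1+1+1 (504 of its 720 elements, about 70% of primes). None of the 33 primes tested shows any such pattern (for each of these groups the chance of that is below 10^-4), which rules them out. Hence G = C_3 x S_3 (6T5), of order 18.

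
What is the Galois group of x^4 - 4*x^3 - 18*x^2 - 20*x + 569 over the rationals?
The polynomial is an irreducible quartic over Q and its discriminant is 12230590464 = 110592^2, a perfect square, so the Galois group is contained in A_4. The resolvent cubic y^3 + 18*y^2 - 2196*y - 50472 is irreducible over Q. An irreducible resolvent with square discriminant gives A_4.

A_4, the alternating group on 4 letters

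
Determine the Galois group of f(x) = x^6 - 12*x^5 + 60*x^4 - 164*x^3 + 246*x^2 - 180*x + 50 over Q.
The polynomial f is an irreducible sextic over Q, so G = Gal(f/Q) is one of the 16 transitive subgroups 6T1, ..., 6T16 of S_6. The discriminant of f is 4516300800, which is not a perfect square, so G is not contained in A_6. The transitive groups of degree 6 not contained in A_6 are: C_6 (6T1, order 6), S_3 (6T2, order 6), D_6 (6T3, order 12), C_3 x S_3 (6T5, order 18), A_4 x C_2 (6T6, order 24), S_4 (6T8, order 24), S_3 x S_3 (6T9, order 36), S_4 x C_2 (6T11, order 48), (S_3 x S_3) : C_2 (6T13, order 72), PGL(2,5) (6T14, order 120), S_6 (6T16, order 720). By Dedekind's theorem, for a prime p not dividing disc(f) the degrees of the irreducible factors of f mod p form the cycle type of an element of G. Factoring f modulo the 79 such primes p <= 431 (skipping 2, 3, 5, 11, which divide the discriminant), each new pattern first appears at: mod 7: f = (x^3 + x^2 + 3)(x^3 + x^2 + 3x + 5), pattern 3+3; mod 13: f = (x^6 + x^5 + 8x^4 + 5x^3 + 12x^2 + 2x + 11), pattern 6; mod 17: f = (x + 2)(x + 12)(x^2 + 9x + 10)(x^2 + 16x + 8), pattern 2+2+1+1; mod 29: f = (x^2 + 2x + 4)(x^2 + 19x + 8)(x^2 + 25x + 7), pattern 2+2+2; mod 31: f = (x + 1)(x + 12)(x + 21)(x + 23)(x + 27)(x + 28), pattern 1+1+1+1+1+1. No other pattern occurs in this range, so the set of observed cycle types is {3+3, 6, 2+2+1+1, 2+2+2, 1+1+1+1+1+1}. The candidates containing elements of all these cycle types are D_6 (6T3) of order 12, A_4 x C_2 (6T6) of order 24, S_3 x S_3 (6T9) of order 36, S_4 x C_2 (6T11) of order 48, (S_3 x S_3) : C_2 (6T13) of order 72, PGL(2,5) (6T14) of order 120, S_6 (6T16) of order 720; the others are excluded. The observed types are precisely the cycle types that occur in D_6 (6T3). Each of the other remaining candidates has further cycle types, and by the Chebotarev density theorem the matching factorization patterns would occur for a proportion of primes equal to their share of the group: A_4 x C_2 (6T6) additionally contains elements of type 2+1+1+1+1 (3 of its 24 elements, about 12% of primes); S_3 x S_3 (6T9) additionally contains elements of type 3+1+1+1 (4 of its 36 elements, about 11% of primes); S_4 x C_2 (6T11) additionally contains elements of type 4+2, 4+1+1, 2+1+1+1+1 (15 of its 48 elements, about 31% of primes); (S_3 x S_3) : C_2 (6T13) additionally contains elements of type 4+2, 3+2+1, 3+1+1+1, 2+1+1+1+1 (40 of its 72 elements, about 56% of primes); PGL(2,5) (6T14) additionally contains elements of type 5+1, 4+1+1 (54 of its 120 elements, about 45% of primes); S_6 (6T16) additionally contains elements of type 5+1, 4+2, 4+1+1, 3+2+1, 3+1+1+1, 2+1+1+1+1 (499 of its 720 elements, about 69% of primes). None of the 79 primes tested shows any such pattern (for each of these groups the chance of that is below 10^-4), which rules them out. Hence G = D_6 (6T3), of order 12.

D_6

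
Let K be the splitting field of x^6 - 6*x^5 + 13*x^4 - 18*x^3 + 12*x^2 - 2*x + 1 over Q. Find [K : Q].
24

The degree of the splitting field over Q equals the order of the Galois group, so first determine the group. The polynomial f is an irreducible sextic over Q, so G = Gal(f/Q) is one of the 16 transitive subgroups 6T1, ..., 6T16 of S_6. The discriminant of f is 95101504 = 9752^2, a perfect square, so G is contained in A_6. The transitive groups of degree 6 contained in A_6 are: A_4 (6T4, order 12), S_4 (6T7, order 24), (C_3 x C_3) : C_4 (6T10, order 36), PSL(2,5) (6T12, order 60), A_6 (6T15, order 360). By Dedekind's theorem, for a prime p not dividing disc(f) the degrees of the irreducible factors of f mod p form the cycle type of an element of G. Factoring f modulo the 79 such primes p <= 421 (skipping 2, 23, 53, which divide the discriminant), each new pattern first appears at: mod 3: f = (x^3 + x^2 + 2)(x^3 + 2x^2 + 2x + 2), pattern 3+3; mod 5: f = (x^2 + 4x + 2)(x^4 + x^2 + 3x + 3), pattern 4+2; mod 19: f = (x + 7)(x + 17)(x^2 + 13x + 15)(x^2 + 14x + 18), pattern 2+2+1+1; mod 223: f = (x + 14)(x + 38)(x + 81)(x + 152)(x + 173)(x + 205), pattern 1+1+1+1+1+1. No other pattern occurs in this range, so the set of observed cycle types is {3+3, 4+2, 2+2+1+1, 1+1+1+1+1+1}. The candidates containing elements of all these cycle types are S_4 (6T7) of order 24, (C_3 x C_3) : C_4 (6T10) of order 36, A_6 (6T15) of order 360; the others are excluded. The observed types are precisely the cycle types that occur in S_4 (6T7). Each of the other remaining candidates has further cycle types, and by the Chebotarev density theorem the matching factorization patterns would occur for a proportion of primes equal to their share of the group: (C_3 x C_3) : C_4 (6T10) additionally contains elements of type 3+1+1+1 (4 of its 36 elements, about 11% of primes); A_6 (6T15) additionally contains elements of type 5+1, 3+1+1+1 (184 of its 360 elements, about 51% of primes). None of the 79 primes tested shows any such pattern (for each of these groups the chance of that is below 10^-4), which rules them out. Hence G = S_4 (6T7), of order 24. The Galois group S_4 (6T7) has order 24, so the splitting field has degree 24 over Q.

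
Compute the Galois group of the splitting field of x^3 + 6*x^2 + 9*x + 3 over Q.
The polynomial is an irreducible cubic over Q and its discriminant is 81 = 9^2, a perfect square. For an irreducible cubic, a square discriminant forces the Galois group to be A_3, the cyclic group of order 3.

C_3 (also written C3)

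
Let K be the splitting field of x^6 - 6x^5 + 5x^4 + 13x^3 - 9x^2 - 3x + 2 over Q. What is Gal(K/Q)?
The polynomial f is an irreducible sextic over Q, so G = Gal(f/Q) is one of the 16 transitive subgroups 6T1, ..., 6T16 of S_6. The discriminant of f is 30991489 = 5567^2, a perfect square, so G is contained in A_6. The transitive groups of degree 6 contained in A_6 are: A_4 (6T4, order 12), S_4 (6T7, order 24), (C_3 x C_3) : C_4 (6T10, order 36), PSL(2,5) (6T12, order 60), A_6 (6T15, order 360). By Dedekind's theorem, for a prime p not dividing disc(f) the degrees of the irreducible factors of f mod p form the cycle type of an element of G. Factoring f modulo the 21 such primes p <= 79 (skipping 19, which divides the discriminant), each new pattern first appears at: mod 2: f = (x)(x^5 + x^3 + x^2 + x + 1), pattern 5+1; mod 7: f = (x^3 + 2x^2 + 4x + 5)(x^3 + 6x^2 + 3x + 6), pattern 3+3; mod 61: f = (x + 36)(x + 58)(x^2 + 9x + 38)(x^2 + 13x + 25), pattern 2+2+1+1. No other pattern occurs in this range, so the set of observed cycle types is {5+1, 3+3, 2+2+1+1}. The candidates containing elements of all these cycle types are PSL(2,5) (6T12) of order 60, A_6 (6T15) of order 360; the others are excluded. The observed types are precisely the cycle types that occur in PSL(2,5) (6T12) (apart from the identity). Each of the other remaining candidates has further cycle types, and by the Chebotarev density theorem the matching factorization patterns would occur for a proportion of primes equal to their share of the group: A_6 (6T15) additionally contains elements of type 4+2, 3+1+1+1 (130 of its 360 elements, about 36% of primes). None of the 21 primes tested shows any such pattern (for each of these groups the chance of that is below 10^-4), which rules them out. Hence G = PSL(2,5) (6T12), of order 60.

PSL(2,5) (also written A5(6))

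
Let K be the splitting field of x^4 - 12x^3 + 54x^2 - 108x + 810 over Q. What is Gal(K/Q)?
V_4, the Klein four-group

The polynomial is an irreducible quartic over Q and its discriminant is 99179645184 = 314928^2, a perfect square, so the Galois group is contained in A_4. The resolvent cubic y^3 - 54*y^2 - 1944*y + 46656 splits completely over Q, which gives the Klein four-group V_4.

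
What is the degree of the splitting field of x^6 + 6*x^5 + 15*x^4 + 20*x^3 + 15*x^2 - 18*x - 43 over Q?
360

The degree of the splitting field over Q equals the order of the Galois group, so first determine the group. The polynomial f is an irreducible sextic over Q, so G = Gal(f/Q) is one of the 16 transitive subgroups 6T1, ..., 6T16 of S_6. The discriminant of f is 746496000000 = 864000^2, a perfect square, so G is contained in A_6. The transitive groups of degree 6 contained in A_6 are: A_4 (6T4, order 12), S_4 (6T7, order 24), (C_3 x C_3) : C_4 (6T10, order 36), PSL(2,5) (6T12, order 60), A_6 (6T15, order 360). By Dedekind's theorem, for a prime p not dividing disc(f) the degrees of the irreducible factors of f mod p form the cycle type of an element of G. Factoring f modulo the 6 such primes p <= 23 (skipping 2, 3, 5, which divide the discriminant), each new pattern first appears at: mod 7: f = (x + 5)(x^5 + x^4 + 3x^3 + 5x^2 + 4x + 4), pattern 5+1; mod 23: f = (x + 3)(x + 12)(x + 17)(x^3 + 20x^2 + 4x + 15), pattern 3+1+1+1. No other pattern occurs in this range, so the set of observed cycle types is {5+1, 3+1+1+1}. Among the candidates above, the only group containing elements of all these cycle types is A_6 (6T15) — each of A_4 (6T4), S_4 (6T7), (C_3 x C_3) : C_4 (6T10), PSL(2,5) (6T12) lacks at least one of them. Hence G = A_6 (6T15), of order 360. The Galois group A_6 (6T15) has order 360, so the splitting field has degree 360 over Q.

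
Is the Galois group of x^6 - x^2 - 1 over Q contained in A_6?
The polynomial is irreducible of degree 6 over Q. Its discriminant is 33856 = 184^2, a perfect square. A Galois group lies in the alternating group exactly when the discriminant is a square in Q, so the Galois group (S_4) is contained in A_6.

Yes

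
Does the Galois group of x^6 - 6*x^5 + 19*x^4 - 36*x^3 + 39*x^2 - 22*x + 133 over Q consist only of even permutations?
The polynomial is irreducible of degree 6 over Q. Its discriminant is -1849378557919232, which is not a perfect square. A Galois group lies in the alternating group exactly when the discriminant is a square in Q, so the Galois group (S_4 x C_2) is not contained in A_6.

No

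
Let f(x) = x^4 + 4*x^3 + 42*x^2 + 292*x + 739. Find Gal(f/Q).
D_4 (order 8)

The polynomial is an irreducible quartic over Q and its discriminant is 53331167232, which is not a perfect square, so the Galois group is not contained in A_4. The resolvent cubic y^3 - 42*y^2 - 1788*y + 27064 has exactly one rational root, so the Galois group is C_4 or D_4. The quartic remains irreducible over Q(sqrt(disc)), so the group is D_4.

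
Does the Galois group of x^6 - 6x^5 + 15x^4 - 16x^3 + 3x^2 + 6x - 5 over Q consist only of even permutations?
No

The polynomial is irreducible of degree 6 over Q. Its discriminant is 40310784, which is not a perfect square. A Galois group lies in the alternating group exactly when the discriminant is a square in Q, so the Galois group (S_3 x S_3) is not contained in A_6.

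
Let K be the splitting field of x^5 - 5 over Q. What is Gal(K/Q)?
F_20 (also written F20)

The polynomial f is an irreducible quintic over Q, so G = Gal(f/Q) is a transitive subgroup of S_5: one of C_5 (5T1, order 5), D_5 (5T2, order 10), F_20 (5T3, order 20), A_5 (5T4, order 60) or S_5 (5T5, order 120). The discriminant of f is 1953125, which is not a perfect square, so G is not contained in A_5. The transitive groups of degree 5 not contained in A_5 are: F_20 (5T3, order 20), S_5 (5T5, order 120). By Dedekind's theorem, for a prime p not dividing disc(f) the degrees of the irreducible factors of f mod p form the cycle type of an element of G. Factoring f modulo the 18 such primes p <= 67 (skipping 5, which divides the discriminant), each new pattern first appears at: mod 2: f = (x + 1)(x^4 + x^3 + x^2 + x + 1), pattern 4+1; mod 11: f = (x^5 + 6), pattern 5; mod 19: f = (x + 13)(x^2 + 11x + 17)(x^2 + 14x + 17), pattern 2+2+1; mod 31: f = (x + 3)(x + 6)(x + 12)(x + 17)(x + 24), pattern 1+1+1+1+1. No other pattern occurs in this range, so the set of observed cycle types is {4+1, 5, 2+2+1, 1+1+1+1+1}. The candidates containing elements of all these cycle types are F_20 (5T3) of order 20, S_5 (5T5) of order 120; the others are excluded. The observed types are precisely the cycle types that occur in F_20 (5T3). Each of the other remaining candidates has further cycle types, and by the Chebotarev density theorem the matching factorization patterns would occur for a proportion of primes equal to their share of the group: S_5 (5T5) additionally contains elements of type 3+2, 3+1+1, 2+1+1+1 (50 of its 120 elements, about 42% of primes). None of the 18 primes tested shows any such pattern (for each of these groups the chance of that is below 10^-4), which rules them out. Hence G = F_20 (5T3), of order 20.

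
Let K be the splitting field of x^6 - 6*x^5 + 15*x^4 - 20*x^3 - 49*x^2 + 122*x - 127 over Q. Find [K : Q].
The degree of the splitting field over Q equals the order of the Galois group, so first determine the group. The polynomial f is an irreducible sextic over Q, so G = Gal(f/Q) is one of the 16 transitive subgroups 6T1, ..., 6T16 of S_6. The discriminant of f is 3603718079512576 = 60030976^2, a perfect square, so G is contained in A_6. The transitive groups of degree 6 contained in A_6 are: A_4 (6T4, order 12), S_4 (6T7, order 24), (C_3 x C_3) : C_4 (6T10, order 36), PSL(2,5) (6T12, order 60), A_6 (6T15, order 360). By Dedekind's theorem, for a prime p not dividing disc(f) the degrees of the irreducible factors of f mod p form the cycle type of an element of G. Factoring f modulo the 79 such primes p <= 419 (skipping 2, 229, which divide the discriminant), each new pattern first appears at: mod 3: f = (x^3 + x^2 + 2)(x^3 + 2x^2 + x + 1), pattern 3+3; mod 7: f = (x^2 + 5x + 3)(x^4 + 3x^3 + 4x^2 + 2), pattern 4+2; mod 23: f = (x + 4)(x + 17)(x^2 + 2)(x^2 + 19x + 6), pattern 2+2+1+1; mod 193: f = (x + 6)(x + 12)(x + 18)(x + 173)(x + 179)(x + 185), pattern 1+1+1+1+1+1. No other pattern occurs in this range, so the set of observed cycle types is {3+3, 4+2, 2+2+1+1, 1+1+1+1+1+1}. The candidates containing elements of all these cycle types are S_4 (6T7) of order 24, (C_3 x C_3) : C_4 (6T10) of order 36, A_6 (6T15) of order 360; the others are excluded. The observed types are precisely the cycle types that occur in S_4 (6T7). Each of the other remaining candidates has further cycle types, and by the Chebotarev density theorem the matching factorization patterns would occur for a proportion of primes equal to their share of the group: (C_3 x C_3) : C_4 (6T10) additionally contains elements of type 3+1+1+1 (4 of its 36 elements, about 11% of primes); A_6 (6T15) additionally contains elements of type 5+1, 3+1+1+1 (184 of its 360 elements, about 51% of primes). None of the 79 primes tested shows any such pattern (for each of these groups the chance of that is below 10^-4), which rules them out. Hence G = S_4 (6T7), of order 24. The Galois group S_4 (6T7) has order 24, so the splitting field has degree 24 over Q.

24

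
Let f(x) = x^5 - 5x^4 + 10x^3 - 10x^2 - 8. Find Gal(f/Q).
D_5, the dihedral group of order 10

The polynomial f is an irreducible quintic over Q, so G = Gal(f/Q) is a transitive subgroup of S_5: one of C_5 (5T1, order 5), D_5 (5T2, order 10), F_20 (5T3, order 20), A_5 (5T4, order 60) or S_5 (5T5, order 120). The discriminant of f is 64000000 = 8000^2, a perfect square, so G is contained in A_5. The transitive groups of degree 5 contained in A_5 are: C_5 (5T1, order 5), D_5 (5T2, order 10), A_5 (5T4, order 60). By Dedekind's theorem, for a prime p not dividing disc(f) the degrees of the irreducible factors of f mod p form the cycle type of an element of G. Factoring f modulo the 23 such primes p <= 97 (skipping 2, 5, which divide the discriminant), each new pattern first appears at: mod 3: f = (x + 2)(x^2 + 1)(x^2 + 2x + 2), pattern 2+2+1; mod 7: f = (x^5 + 2x^4 + 3x^3 + 4x^2 + 6), pattern 5. No other pattern occurs in this range, so the set of observed cycle types is {2+2+1, 5}. The candidates containing elements of all these cycle types are D_5 (5T2) of order 10, A_5 (5T4) of order 60; the others are excluded. The observed types are precisely the cycle types that occur in D_5 (5T2) (apart from the identity). Each of the other remaining candidates has further cycle types, and by the Chebotarev density theorem the matching factorization patterns would occur for a proportion of primes equal to their share of the group: A_5 (5T4) additionally contains elements of type 3+1+1 (20 of its 60 elements, about 33% of primes). None of the 23 primes tested shows any such pattern (for each of these groups the chance of that is below 10^-4), which rules them out. Hence G = D_5 (5T2), of order 10.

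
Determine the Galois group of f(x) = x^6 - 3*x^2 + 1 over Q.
A_4 x C_2 (order 24)

The polynomial f is an irreducible sextic over Q, so G = Gal(f/Q) is one of the 16 transitive subgroups 6T1, ..., 6T16 of S_6. The discriminant of f is -419904, which is not a perfect square, so G is not contained in A_6. The transitive groups of degree 6 not contained in A_6 are: C_6 (6T1, order 6), S_3 (6T2, order 6), D_6 (6T3, order 12), C_3 x S_3 (6T5, order 18), A_4 x C_2 (6T6, order 24), S_4 (6T8, order 24), S_3 x S_3 (6T9, order 36), S_4 x C_2 (6T11, order 48), (S_3 x S_3) : C_2 (6T13, order 72), PGL(2,5) (6T14, order 120), S_6 (6T16, order 720). By Dedekind's theorem, for a prime p not dividing disc(f) the degrees of the irreducible factors of f mod p form the cycle type of an element of G. Factoring f modulo the 33 such primes p <= 149 (skipping 2, 3, which divide the discriminant), each new pattern first appears at: mod 5: f = (x^3 + 2x^2 + 2x + 3)(x^3 + 3x^2 + 2x + 2), pattern 3+3; mod 7: f = (x^6 + 4x^2 + 1), pattern 6; mod 17: f = (x + 8)(x + 9)(x^2 + 3)(x^2 + 10), pattern 2+2+1+1; mod 19: f = (x + 3)(x + 8)(x + 11)(x + 16)(x^2 + 16), pattern 2+1+1+1+1; mod 71: f = (x^2 + 16)(x^2 + 25)(x^2 + 30), pattern 2+2+2. No other pattern occurs in this range, so the set of observed cycle types is {3+3, 6, 2+2+1+1, 2+1+1+1+1, 2+2+2}. The candidates containing elements of all these cycle types are A_4 x C_2 (6T6) of order 24, S_4 x C_2 (6T11) of order 48, (S_3 x S_3) : C_2 (6T13) of order 72, S_6 (6T16) of order 720; the others are excluded. The observed types are precisely the cycle types that occur in A_4 x C_2 (6T6) (apart from the identity). Each of the other remaining candidates has further cycle types, and by the Chebotarev density theorem the matching factorization patterns would occur for a proportion of primes equal to their share of the group: S_4 x C_2 (6T11) additionally contains elements of type 4+2, 4+1+1 (12 of its 48 elements, about 25% of primes); (S_3 x S_3) : C_2 (6T13) additionally contains elements of type 4+2, 3+2+1, 3+1+1+1 (34 of its 72 elements, about 47% of primes); S_6 (6T16) additionally contains elements of type 5+1, 4+2, 4+1+1, 3+2+1, 3+1+1+1 (484 of its 720 elements, about 67% of primes). None of the 33 primes tested shows any such pattern (for each of these groups the chance of that is below 10^-4), which rules them out. Hence G = A_4 x C_2 (6T6), of order 24.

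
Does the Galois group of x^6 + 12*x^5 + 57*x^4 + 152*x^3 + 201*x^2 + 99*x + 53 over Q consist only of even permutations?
The polynomial is irreducible of degree 6 over Q. Its discriminant is 1656708629428629, which is not a perfect square. A Galois group lies in the alternating group exactly when the discriminant is a square in Q, so the Galois group (S_3 x S_3) is not contained in A_6.

No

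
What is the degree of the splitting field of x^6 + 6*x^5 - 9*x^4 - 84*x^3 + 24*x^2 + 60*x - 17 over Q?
24

The degree of the splitting field over Q equals the order of the Galois group, so first determine the group. The polynomial f is an irreducible sextic over Q, so G = Gal(f/Q) is one of the 16 transitive subgroups 6T1, ..., 6T16 of S_6. The discriminant of f is -9221581132716096, which is not a perfect square, so G is not contained in A_6. The transitive groups of degree 6 not contained in A_6 are: C_6 (6T1, order 6), S_3 (6T2, order 6), D_6 (6T3, order 12), C_3 x S_3 (6T5, order 18), A_4 x C_2 (6T6, order 24), S_4 (6T8, order 24), S_3 x S_3 (6T9, order 36), S_4 x C_2 (6T11, order 48), (S_3 x S_3) : C_2 (6T13, order 72), PGL(2,5) (6T14, order 120), S_6 (6T16, order 720). By Dedekind's theorem, for a prime p not dividing disc(f) the degrees of the irreducible factors of f mod p form the cycle type of an element of G. Factoring f modulo the 33 such primes p <= 149 (skipping 2, 3, which divide the discriminant), each new pattern first appears at: mod 5: f = (x^3 + 2x + 1)(x^3 + x^2 + 4x + 3), pattern 3+3; mod 7: f = (x^6 + 6x^5 + 5x^4 + 3x^2 + 4x + 4), pattern 6; mod 17: f = (x)(x + 1)(x^2 + 8x + 9)(x^2 + 14x + 1), pattern 2+2+1+1; mod 19: f = (x + 5)(x + 14)(x + 17)(x + 18)(x^2 + 9x + 3), pattern 2+1+1+1+1; mod 71: f = (x^2 + 31x + 70)(x^2 + 51x + 59)(x^2 + 66x + 40), pattern 2+2+2. No other pattern occurs in this range, so the set of observed cycle types is {3+3, 6, 2+2+1+1, 2+1+1+1+1, 2+2+2}. The candidates containing elements of all these cycle types are A_4 x C_2 (6T6) of order 24, S_4 x C_2 (6T11) of order 48, (S_3 x S_3) : C_2 (6T13) of order 72, S_6 (6T16) of order 720; the others are excluded. The observed types are precisely the cycle types that occur in A_4 x C_2 (6T6) (apart from the identity). Each of the other remaining candidates has further cycle types, and by the Chebotarev density theorem the matching factorization patterns would occur for a proportion of primes equal to their share of the group: S_4 x C_2 (6T11) additionally contains elements of type 4+2, 4+1+1 (12 of its 48 elements, about 25% of primes); (S_3 x S_3) : C_2 (6T13) additionally contains elements of type 4+2, 3+2+1, 3+1+1+1 (34 of its 72 elements, about 47% of primes); S_6 (6T16) additionally contains elements of type 5+1, 4+2, 4+1+1, 3+2+1, 3+1+1+1 (484 of its 720 elements, about 67% of primes). None of the 33 primes tested shows any such pattern (for each of these groups the chance of that is below 10^-4), which rules them out. Hence G = A_4 x C_2 (6T6), of order 24. The Galois group A_4 x C_2 (6T6) has order 24, so the splitting field has degree 24 over Q.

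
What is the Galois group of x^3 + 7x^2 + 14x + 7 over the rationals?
The polynomial is an irreducible cubic over Q and its discriminant is 49 = 7^2, a perfect square. For an irreducible cubic, a square discriminant forces the Galois group to be A_3, the cyclic group of order 3.

C_3, A_3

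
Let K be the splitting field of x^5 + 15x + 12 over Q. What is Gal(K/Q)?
5T3: F_20

The polynomial f is an irreducible quintic over Q, so G = Gal(f/Q) is a transitive subgroup of S_5: one of C_5 (5T1, order 5), D_5 (5T2, order 10), F_20 (5T3, order 20), A_5 (5T4, order 60) or S_5 (5T5, order 120). The discriminant of f is 259200000, which is not a perfect square, so G is not contained in A_5. The transitive groups of degree 5 not contained in A_5 are: F_20 (5T3, order 20), S_5 (5T5, order 120). By Dedekind's theorem, for a prime p not dividing disc(f) the degrees of the irreducible factors of f mod p form the cycle type of an element of G. Factoring f modulo the 18 such primes p <= 73 (skipping 2, 3, 5, which divide the discriminant), each new pattern first appears at: mod 7: f = (x + 6)(x^4 + x^3 + x^2 + x + 2), pattern 4+1; mod 11: f = (x + 6)(x^2 + 2x + 10)(x^2 + 3x + 9), pattern 2+2+1; mod 19: f = (x^5 + 15x + 12), pattern 5. No other pattern occurs in this range, so the set of observed cycle types is {4+1, 2+2+1, 5}. The candidates containing elements of all these cycle types are F_20 (5T3) of order 20, S_5 (5T5) of order 120; the others are excluded. The observed types are precisely the cycle types that occur in F_20 (5T3) (apart from the identity). Each of the other remaining candidates has further cycle types, and by the Chebotarev density theorem the matching factorization patterns would occur for a proportion of primes equal to their share of the group: S_5 (5T5) additionally contains elements of type 3+2, 3+1+1, 2+1+1+1 (50 of its 120 elements, about 42% of primes). None of the 18 primes tested shows any such pattern (for each of these groups the chance of that is below 10^-4), which rules them out. Hence G = F_20 (5T3), of order 20.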